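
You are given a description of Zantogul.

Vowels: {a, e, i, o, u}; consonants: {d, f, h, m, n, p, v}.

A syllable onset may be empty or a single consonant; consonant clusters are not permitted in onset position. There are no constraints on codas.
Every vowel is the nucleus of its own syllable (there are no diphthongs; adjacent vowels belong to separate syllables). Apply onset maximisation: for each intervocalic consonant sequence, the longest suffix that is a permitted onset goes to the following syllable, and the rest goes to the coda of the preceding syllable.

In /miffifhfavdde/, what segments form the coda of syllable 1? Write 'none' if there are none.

Vowels present: i, i, a, e; each is a nucleus, giving 4 syllables.
/i…i/ gap (V1→V2): /ff/ splits as /f/ + /f/ (/f/ is the longest suffix that is a licit onset).
/i…a/ gap (V2→V3): /fhf/ splits as /fh/ + /f/ (/f/ is the longest suffix that is a licit onset).
/a…e/ gap (V3→V4): /vdd/ splits as /vd/ + /d/ (/d/ is the longest suffix that is a licit onset).
Syllabification: mif.fifh.favd.de.
Syllable 1 is /mif/: onset /m/, nucleus /i/, coda /f/.

f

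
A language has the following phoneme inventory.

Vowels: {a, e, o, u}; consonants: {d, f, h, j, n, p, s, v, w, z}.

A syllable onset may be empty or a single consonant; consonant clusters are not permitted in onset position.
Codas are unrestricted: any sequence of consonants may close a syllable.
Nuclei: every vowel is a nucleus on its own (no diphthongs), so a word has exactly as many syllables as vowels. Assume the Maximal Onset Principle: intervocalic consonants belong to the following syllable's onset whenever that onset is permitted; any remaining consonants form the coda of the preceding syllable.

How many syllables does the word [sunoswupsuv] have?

4

The vowels are u, o, u, u — 4 nuclei, so 4 syllables.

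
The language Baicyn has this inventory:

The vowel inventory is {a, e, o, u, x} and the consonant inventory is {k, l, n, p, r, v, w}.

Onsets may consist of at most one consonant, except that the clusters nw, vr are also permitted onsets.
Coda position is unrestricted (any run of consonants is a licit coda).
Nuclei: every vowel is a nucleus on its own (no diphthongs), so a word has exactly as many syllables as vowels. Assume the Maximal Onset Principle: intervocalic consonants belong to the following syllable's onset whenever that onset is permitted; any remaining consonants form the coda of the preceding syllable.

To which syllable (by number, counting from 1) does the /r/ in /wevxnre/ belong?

3

The vowels are e, x, e — 3 nuclei, so 3 syllables.
/e…x/ gap (V1→V2): /v/ → onset of the next syllable (single consonants are always licit onsets).
/x…e/ gap (V2→V3): /nr/ splits as /n/ + /r/ (/r/ is the longest suffix that is a licit onset).
So the parse is we.vxn.re.
The /r/ is in the onset of syllable 3 (/re/).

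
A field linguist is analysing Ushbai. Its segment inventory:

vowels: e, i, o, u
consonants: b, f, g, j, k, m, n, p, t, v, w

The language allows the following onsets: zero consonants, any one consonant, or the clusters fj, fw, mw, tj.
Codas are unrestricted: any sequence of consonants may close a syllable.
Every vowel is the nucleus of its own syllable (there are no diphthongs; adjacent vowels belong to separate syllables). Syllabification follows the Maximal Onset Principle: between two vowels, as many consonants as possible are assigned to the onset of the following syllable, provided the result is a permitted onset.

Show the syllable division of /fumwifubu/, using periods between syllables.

Vowels present: u, i, u, u; each is a nucleus, giving 4 syllables.
σ1/σ2 boundary: /mw/ is a licit onset in full, so it all attaches to the next syllable.
σ2/σ3 boundary: just /f/ — single C goes to the following onset.
σ3/σ4 boundary: /b/ is a single consonant, so it becomes the next onset.

fu.mwi.fu.bu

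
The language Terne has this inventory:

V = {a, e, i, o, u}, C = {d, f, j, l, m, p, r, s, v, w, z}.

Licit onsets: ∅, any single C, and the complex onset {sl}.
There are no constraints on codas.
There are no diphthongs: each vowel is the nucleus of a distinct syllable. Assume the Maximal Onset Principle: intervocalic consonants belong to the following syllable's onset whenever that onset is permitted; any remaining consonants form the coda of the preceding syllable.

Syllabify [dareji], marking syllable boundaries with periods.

The vowels are a, e, i — 3 nuclei, so 3 syllables.
σ1/σ2 boundary: just /r/ — single C goes to the following onset.
σ2/σ3 boundary: just /j/ — single C goes to the following onset.

da.re.ji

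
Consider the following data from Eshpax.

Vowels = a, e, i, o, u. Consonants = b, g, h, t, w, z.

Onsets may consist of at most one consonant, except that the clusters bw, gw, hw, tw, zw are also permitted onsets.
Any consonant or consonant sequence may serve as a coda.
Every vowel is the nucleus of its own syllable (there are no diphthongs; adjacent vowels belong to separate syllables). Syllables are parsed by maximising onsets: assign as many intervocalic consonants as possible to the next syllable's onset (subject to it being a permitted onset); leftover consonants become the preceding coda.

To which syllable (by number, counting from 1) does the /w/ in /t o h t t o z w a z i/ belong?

Vowels present: o, o, a, i; each is a nucleus, giving 4 syllables.
σ1/σ2 boundary: /htt/ — longest licit onset from the right is /t/, leaving /ht/ as coda.
σ2/σ3 boundary: /zw/ is a licit onset in full, so it all attaches to the next syllable.
σ3/σ4 boundary: just /z/ — single C goes to the following onset.
Putting it together: toht.to.zwa.zi.
The /w/ is in the onset of syllable 3 (/zwa/).

3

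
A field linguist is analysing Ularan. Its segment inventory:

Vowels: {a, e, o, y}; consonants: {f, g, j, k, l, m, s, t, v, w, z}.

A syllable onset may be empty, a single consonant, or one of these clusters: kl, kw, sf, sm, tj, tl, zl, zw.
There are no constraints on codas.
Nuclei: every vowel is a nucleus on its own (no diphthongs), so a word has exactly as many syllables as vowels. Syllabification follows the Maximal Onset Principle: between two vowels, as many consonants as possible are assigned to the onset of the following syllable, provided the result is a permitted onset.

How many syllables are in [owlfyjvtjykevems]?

The vowels are o, y, y, e, e — 5 nuclei, so 5 syllables.

5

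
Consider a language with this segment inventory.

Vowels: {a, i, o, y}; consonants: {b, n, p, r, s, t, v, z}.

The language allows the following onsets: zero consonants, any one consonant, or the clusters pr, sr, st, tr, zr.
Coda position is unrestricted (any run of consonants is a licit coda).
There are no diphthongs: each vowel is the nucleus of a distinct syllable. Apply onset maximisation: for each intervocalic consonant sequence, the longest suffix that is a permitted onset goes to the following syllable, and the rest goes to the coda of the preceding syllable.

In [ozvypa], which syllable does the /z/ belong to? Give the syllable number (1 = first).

1

Vowels present: o, y, a; each is a nucleus, giving 3 syllables.
Between /o/ (V1) and /y/ (V2): /zv/ — longest licit onset from the right is /v/, leaving /z/ as coda.
Between /y/ (V2) and /a/ (V3): just /p/ — single C goes to the following onset.
Syllabification: oz.vy.pa.
The /z/ is in the coda of syllable 1 (/oz/).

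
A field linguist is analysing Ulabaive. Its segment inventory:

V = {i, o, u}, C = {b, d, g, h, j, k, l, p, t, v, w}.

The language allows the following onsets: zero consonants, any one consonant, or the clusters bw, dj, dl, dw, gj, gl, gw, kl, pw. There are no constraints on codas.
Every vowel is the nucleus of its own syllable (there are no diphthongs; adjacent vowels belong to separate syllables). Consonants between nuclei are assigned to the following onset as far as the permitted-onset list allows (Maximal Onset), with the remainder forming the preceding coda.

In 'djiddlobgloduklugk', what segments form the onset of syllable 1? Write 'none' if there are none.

dj

The vowels are i, o, o, u, u — 5 nuclei, so 5 syllables.
V1 /i/ – V2 /o/: cluster /ddl/ — the longest permitted-onset suffix is /dl/; onset = /dl/, preceding coda = /d/.
V2 /o/ – V3 /o/: /bgl/ splits as /b/ + /gl/ (/gl/ is the longest suffix that is a licit onset).
V3 /o/ – V4 /u/: /d/ → onset of the next syllable (single consonants are always licit onsets).
V4 /u/ – V5 /u/: cluster /kl/ — /kl/ is itself a permitted onset, so the whole cluster goes right; preceding coda = ∅.
Syllabification: djid.dlob.glo.du.klugk.
Syllable 1 is /djid/: onset /dj/, nucleus /i/, coda /d/.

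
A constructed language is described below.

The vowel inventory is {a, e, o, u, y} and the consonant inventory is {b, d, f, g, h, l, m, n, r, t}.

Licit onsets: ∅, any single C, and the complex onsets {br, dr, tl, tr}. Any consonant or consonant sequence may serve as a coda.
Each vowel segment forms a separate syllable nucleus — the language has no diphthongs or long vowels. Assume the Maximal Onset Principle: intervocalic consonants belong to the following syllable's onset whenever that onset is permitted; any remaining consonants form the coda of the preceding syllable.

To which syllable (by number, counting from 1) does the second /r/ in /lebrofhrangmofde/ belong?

The vowels are e, o, a, o, e — 5 nuclei, so 5 syllables.
V1 /e/ – V2 /o/: cluster /br/ — /br/ is itself a permitted onset, so the whole cluster goes right; preceding coda = ∅.
V2 /o/ – V3 /a/: cluster /fhr/ — the longest permitted-onset suffix is /r/; onset = /r/, preceding coda = /fh/.
V3 /a/ – V4 /o/: /ngm/; trying suffixes from longest down, /m/ is the first permitted one, so coda /ng/ | onset /m/.
V4 /o/ – V5 /e/: cluster /fd/ — the longest permitted-onset suffix is /d/; onset = /d/, preceding coda = /f/.
So the parse is le.brofh.rang.mof.de.
The second /r/ is in the onset of syllable 3 (/rang/).

3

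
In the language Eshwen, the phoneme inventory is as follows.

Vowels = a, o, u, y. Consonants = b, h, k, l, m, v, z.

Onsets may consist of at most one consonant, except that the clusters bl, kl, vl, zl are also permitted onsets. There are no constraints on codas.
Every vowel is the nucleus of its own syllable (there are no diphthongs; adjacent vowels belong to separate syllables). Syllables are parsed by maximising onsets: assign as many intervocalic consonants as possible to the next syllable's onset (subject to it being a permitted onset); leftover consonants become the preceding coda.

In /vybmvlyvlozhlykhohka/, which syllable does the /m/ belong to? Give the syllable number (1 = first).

Vowels present: y, y, o, y, o, a; each is a nucleus, giving 6 syllables.
V1 /y/ – V2 /y/: /bmvl/; trying suffixes from longest down, /vl/ is the first permitted one, so coda /bm/ | onset /vl/.
V2 /y/ – V3 /o/: cluster /vl/ — /vl/ is itself a permitted onset, so the whole cluster goes right; preceding coda = ∅.
V3 /o/ – V4 /y/: /zhl/ — longest licit onset from the right is /l/, leaving /zh/ as coda.
V4 /y/ – V5 /o/: /kh/ — longest licit onset from the right is /h/, leaving /k/ as coda.
V5 /o/ – V6 /a/: /hk/; trying suffixes from longest down, /k/ is the first permitted one, so coda /h/ | onset /k/.
Result: vybm.vly.vlozh.lyk.hoh.ka.
The /m/ is in the coda of syllable 1 (/vybm/).

1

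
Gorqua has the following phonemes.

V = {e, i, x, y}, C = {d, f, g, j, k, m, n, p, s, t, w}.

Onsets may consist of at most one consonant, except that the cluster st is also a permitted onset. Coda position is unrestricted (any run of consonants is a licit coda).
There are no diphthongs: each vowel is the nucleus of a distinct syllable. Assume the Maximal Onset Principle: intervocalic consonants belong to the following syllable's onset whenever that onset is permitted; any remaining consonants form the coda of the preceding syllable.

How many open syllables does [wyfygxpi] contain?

Nuclei (vowels): y, y, x, i → 4 syllables.
σ1/σ2 boundary: /f/ → onset of the next syllable (single consonants are always licit onsets).
σ2/σ3 boundary: just /g/ — single C goes to the following onset.
σ3/σ4 boundary: /p/ → onset of the next syllable (single consonants are always licit onsets).
So the parse is wy.fy.gx.pi.
Classifying each syllable: /wy/ (open), /fy/ (open), /gx/ (open), /pi/ (open).
Open syllables: 4.

4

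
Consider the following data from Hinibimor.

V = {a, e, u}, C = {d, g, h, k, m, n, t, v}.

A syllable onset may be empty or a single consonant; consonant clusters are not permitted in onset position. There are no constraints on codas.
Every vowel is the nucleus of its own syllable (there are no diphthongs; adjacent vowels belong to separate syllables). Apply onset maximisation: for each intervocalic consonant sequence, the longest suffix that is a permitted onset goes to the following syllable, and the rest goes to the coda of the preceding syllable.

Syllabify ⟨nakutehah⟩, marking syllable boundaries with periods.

na.ku.te.hah

Nuclei (vowels): a, u, e, a → 4 syllables.
Between /a/ (V1) and /u/ (V2): /k/ is a single consonant, so it becomes the next onset.
Between /u/ (V2) and /e/ (V3): just /t/ — single C goes to the following onset.
Between /e/ (V3) and /a/ (V4): /h/ → onset of the next syllable (single consonants are always licit onsets).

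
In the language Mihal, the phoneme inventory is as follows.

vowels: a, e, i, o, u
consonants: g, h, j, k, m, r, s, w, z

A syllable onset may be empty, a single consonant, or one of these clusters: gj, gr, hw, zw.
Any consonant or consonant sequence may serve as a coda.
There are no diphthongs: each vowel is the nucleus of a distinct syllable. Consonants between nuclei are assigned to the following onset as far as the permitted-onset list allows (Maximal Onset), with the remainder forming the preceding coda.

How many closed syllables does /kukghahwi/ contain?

Nuclei (vowels): u, a, i → 3 syllables.
σ1/σ2 boundary: cluster /kgh/ — the longest permitted-onset suffix is /h/; onset = /h/, preceding coda = /kg/.
σ2/σ3 boundary: /hw/ — entire cluster is a permitted onset → onset /hw/, coda ∅.
So the parse is kukg.ha.hwi.
Classifying each syllable: /kukg/ (closed), /ha/ (open), /hwi/ (open).
Closed syllables: 1.

1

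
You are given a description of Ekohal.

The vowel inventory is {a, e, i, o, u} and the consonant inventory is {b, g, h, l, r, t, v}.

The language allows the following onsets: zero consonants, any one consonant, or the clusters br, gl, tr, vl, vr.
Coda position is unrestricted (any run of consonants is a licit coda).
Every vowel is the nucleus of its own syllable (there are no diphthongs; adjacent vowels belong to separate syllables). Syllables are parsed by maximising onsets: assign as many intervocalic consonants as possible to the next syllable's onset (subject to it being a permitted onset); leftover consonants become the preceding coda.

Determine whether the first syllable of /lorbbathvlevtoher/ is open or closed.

The vowels are o, a, e, o, e — 5 nuclei, so 5 syllables.
V1 /o/ – V2 /a/: cluster /rbb/ — the longest permitted-onset suffix is /b/; onset = /b/, preceding coda = /rb/.
V2 /a/ – V3 /e/: /thvl/; trying suffixes from longest down, /vl/ is the first permitted one, so coda /th/ | onset /vl/.
V3 /e/ – V4 /o/: /vt/ — longest licit onset from the right is /t/, leaving /v/ as coda.
V4 /o/ – V5 /e/: /h/ → onset of the next syllable (single consonants are always licit onsets).
Syllabification: lorb.bath.vlev.to.her.
Syllable 1 is /lorb/ with coda /rb/, so it is closed.

closed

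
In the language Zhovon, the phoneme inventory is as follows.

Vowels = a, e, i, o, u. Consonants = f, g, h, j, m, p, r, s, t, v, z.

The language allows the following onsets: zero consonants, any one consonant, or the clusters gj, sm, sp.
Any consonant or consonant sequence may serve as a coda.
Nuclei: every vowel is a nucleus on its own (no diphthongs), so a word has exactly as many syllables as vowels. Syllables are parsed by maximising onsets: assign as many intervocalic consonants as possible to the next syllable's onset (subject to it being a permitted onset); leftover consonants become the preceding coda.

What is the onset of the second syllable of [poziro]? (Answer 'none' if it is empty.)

z

Vowels present: o, i, o; each is a nucleus, giving 3 syllables.
σ1/σ2 boundary: /z/ → onset of the next syllable (single consonants are always licit onsets).
σ2/σ3 boundary: /r/ → onset of the next syllable (single consonants are always licit onsets).
So the parse is po.zi.ro.
Syllable 2 is /zi/: onset /z/, nucleus /i/, coda ∅.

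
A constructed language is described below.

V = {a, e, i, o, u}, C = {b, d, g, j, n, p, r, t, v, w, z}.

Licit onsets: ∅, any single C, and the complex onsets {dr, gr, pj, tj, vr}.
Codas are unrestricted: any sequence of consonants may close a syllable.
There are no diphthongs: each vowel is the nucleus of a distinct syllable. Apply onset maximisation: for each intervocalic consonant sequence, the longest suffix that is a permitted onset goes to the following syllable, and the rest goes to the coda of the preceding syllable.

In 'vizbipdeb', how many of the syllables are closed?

3

Nuclei (vowels): i, i, e → 3 syllables.
σ1/σ2 boundary: /zb/ splits as /z/ + /b/ (/b/ is the longest suffix that is a licit onset).
σ2/σ3 boundary: /pd/ splits as /p/ + /d/ (/d/ is the longest suffix that is a licit onset).
So the parse is viz.bip.deb.
Classifying each syllable: /viz/ (closed), /bip/ (closed), /deb/ (closed).
Closed syllables: 3.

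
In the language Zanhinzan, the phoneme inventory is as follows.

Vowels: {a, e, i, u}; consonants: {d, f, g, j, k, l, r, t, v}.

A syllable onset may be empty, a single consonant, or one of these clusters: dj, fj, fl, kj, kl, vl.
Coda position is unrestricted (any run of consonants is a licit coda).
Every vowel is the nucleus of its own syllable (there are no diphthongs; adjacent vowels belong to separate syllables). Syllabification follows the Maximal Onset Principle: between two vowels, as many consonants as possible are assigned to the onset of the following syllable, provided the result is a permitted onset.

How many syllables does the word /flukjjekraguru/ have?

5

Vowels present: u, e, a, u, u; each is a nucleus, giving 5 syllables.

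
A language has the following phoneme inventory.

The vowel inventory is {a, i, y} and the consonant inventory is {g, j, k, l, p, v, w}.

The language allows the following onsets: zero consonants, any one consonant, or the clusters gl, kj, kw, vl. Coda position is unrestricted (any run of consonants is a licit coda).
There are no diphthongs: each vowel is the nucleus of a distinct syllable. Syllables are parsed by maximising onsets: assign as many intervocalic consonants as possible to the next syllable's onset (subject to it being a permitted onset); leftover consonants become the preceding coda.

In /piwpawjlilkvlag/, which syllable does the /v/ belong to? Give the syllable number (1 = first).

The vowels are i, a, i, a — 4 nuclei, so 4 syllables.
σ1/σ2 boundary: cluster /wp/ — the longest permitted-onset suffix is /p/; onset = /p/, preceding coda = /w/.
σ2/σ3 boundary: /wjl/ splits as /wj/ + /l/ (/l/ is the longest suffix that is a licit onset).
σ3/σ4 boundary: /lkvl/; trying suffixes from longest down, /vl/ is the first permitted one, so coda /lk/ | onset /vl/.
Result: piw.pawj.lilk.vlag.
The /v/ is in the onset of syllable 4 (/vlag/).

4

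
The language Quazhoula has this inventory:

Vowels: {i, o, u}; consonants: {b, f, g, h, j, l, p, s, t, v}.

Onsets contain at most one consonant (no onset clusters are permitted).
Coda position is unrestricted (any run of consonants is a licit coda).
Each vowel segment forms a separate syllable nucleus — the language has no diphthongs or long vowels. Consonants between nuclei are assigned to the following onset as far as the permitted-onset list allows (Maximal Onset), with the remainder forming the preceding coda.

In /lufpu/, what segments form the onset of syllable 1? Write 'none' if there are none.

The vowels are u, u — 2 nuclei, so 2 syllables.
σ1/σ2 boundary: /fp/ splits as /f/ + /p/ (/p/ is the longest suffix that is a licit onset).
Result: luf.pu.
Syllable 1 is /luf/: onset /l/, nucleus /u/, coda /f/.

l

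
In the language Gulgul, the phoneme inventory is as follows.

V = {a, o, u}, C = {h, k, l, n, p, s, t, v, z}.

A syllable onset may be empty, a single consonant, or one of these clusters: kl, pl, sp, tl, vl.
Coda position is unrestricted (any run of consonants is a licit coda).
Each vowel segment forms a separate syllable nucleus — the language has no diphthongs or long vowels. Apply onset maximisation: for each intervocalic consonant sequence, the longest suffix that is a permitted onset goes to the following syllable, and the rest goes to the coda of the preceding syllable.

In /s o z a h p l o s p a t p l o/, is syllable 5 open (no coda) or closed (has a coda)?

Nuclei (vowels): o, a, o, a, o → 5 syllables.
σ1/σ2 boundary: just /z/ — single C goes to the following onset.
σ2/σ3 boundary: /hpl/ splits as /h/ + /pl/ (/pl/ is the longest suffix that is a licit onset).
σ3/σ4 boundary: /sp/ is a licit onset in full, so it all attaches to the next syllable.
σ4/σ5 boundary: cluster /tpl/ — the longest permitted-onset suffix is /pl/; onset = /pl/, preceding coda = /t/.
Putting it together: so.zah.plo.spat.plo.
Syllable 5 is /plo/; it ends in its nucleus with no coda, so it is open.

open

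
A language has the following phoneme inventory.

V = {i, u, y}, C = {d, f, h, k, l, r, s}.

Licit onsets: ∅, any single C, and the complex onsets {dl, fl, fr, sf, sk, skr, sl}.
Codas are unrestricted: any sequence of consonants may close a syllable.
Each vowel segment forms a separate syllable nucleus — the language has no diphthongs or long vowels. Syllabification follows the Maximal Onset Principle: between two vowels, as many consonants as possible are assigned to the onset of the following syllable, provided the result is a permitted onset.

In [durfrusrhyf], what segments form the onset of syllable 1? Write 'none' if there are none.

The vowels are u, u, y — 3 nuclei, so 3 syllables.
V1 /u/ – V2 /u/: /rfr/ — longest licit onset from the right is /fr/, leaving /r/ as coda.
V2 /u/ – V3 /y/: /srh/ splits as /sr/ + /h/ (/h/ is the longest suffix that is a licit onset).
Putting it together: dur.frusr.hyf.
Syllable 1 is /dur/: onset /d/, nucleus /u/, coda /r/.

d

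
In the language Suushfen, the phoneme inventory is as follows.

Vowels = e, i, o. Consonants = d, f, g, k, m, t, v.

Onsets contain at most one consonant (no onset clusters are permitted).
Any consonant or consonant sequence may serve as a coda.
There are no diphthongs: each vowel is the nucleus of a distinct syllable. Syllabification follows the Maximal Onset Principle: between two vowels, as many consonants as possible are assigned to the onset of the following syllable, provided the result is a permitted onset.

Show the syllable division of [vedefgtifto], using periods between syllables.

Nuclei (vowels): e, e, i, o → 4 syllables.
V1 /e/ – V2 /e/: /d/ is a single consonant, so it becomes the next onset.
V2 /e/ – V3 /i/: cluster /fgt/ — the longest permitted-onset suffix is /t/; onset = /t/, preceding coda = /fg/.
V3 /i/ – V4 /o/: /ft/ — longest licit onset from the right is /t/, leaving /f/ as coda.

ve.defg.tif.to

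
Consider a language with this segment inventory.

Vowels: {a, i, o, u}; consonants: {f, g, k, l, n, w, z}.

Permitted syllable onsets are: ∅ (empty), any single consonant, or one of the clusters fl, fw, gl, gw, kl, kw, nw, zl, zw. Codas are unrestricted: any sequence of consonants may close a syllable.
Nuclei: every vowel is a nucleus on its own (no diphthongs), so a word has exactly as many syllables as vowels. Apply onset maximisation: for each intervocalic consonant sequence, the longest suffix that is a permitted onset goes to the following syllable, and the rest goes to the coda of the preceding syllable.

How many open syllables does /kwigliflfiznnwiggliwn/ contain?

1

The vowels are i, i, i, i, i — 5 nuclei, so 5 syllables.
/i…i/ gap (V1→V2): cluster /gl/ — /gl/ is itself a permitted onset, so the whole cluster goes right; preceding coda = ∅.
/i…i/ gap (V2→V3): /flf/ splits as /fl/ + /f/ (/f/ is the longest suffix that is a licit onset).
/i…i/ gap (V3→V4): /znnw/ splits as /zn/ + /nw/ (/nw/ is the longest suffix that is a licit onset).
/i…i/ gap (V4→V5): cluster /ggl/ — the longest permitted-onset suffix is /gl/; onset = /gl/, preceding coda = /g/.
Result: kwi.glifl.fizn.nwig.gliwn.
Classifying each syllable: /kwi/ (open), /glifl/ (closed), /fizn/ (closed), /nwig/ (closed), /gliwn/ (closed).
Open syllables: 1.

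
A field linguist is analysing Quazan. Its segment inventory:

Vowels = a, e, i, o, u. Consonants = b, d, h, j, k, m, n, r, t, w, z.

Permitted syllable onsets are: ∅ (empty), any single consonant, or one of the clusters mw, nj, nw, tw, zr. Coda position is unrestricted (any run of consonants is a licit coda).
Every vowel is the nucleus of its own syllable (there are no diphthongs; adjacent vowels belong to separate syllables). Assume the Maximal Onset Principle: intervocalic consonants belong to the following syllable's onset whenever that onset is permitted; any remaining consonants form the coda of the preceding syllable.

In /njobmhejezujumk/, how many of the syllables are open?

The vowels are o, e, e, u, u — 5 nuclei, so 5 syllables.
/o…e/ gap (V1→V2): /bmh/ — longest licit onset from the right is /h/, leaving /bm/ as coda.
/e…e/ gap (V2→V3): /j/ → onset of the next syllable (single consonants are always licit onsets).
/e…u/ gap (V3→V4): /z/ is a single consonant, so it becomes the next onset.
/u…u/ gap (V4→V5): just /j/ — single C goes to the following onset.
So the parse is njobm.he.je.zu.jumk.
Classifying each syllable: /njobm/ (closed), /he/ (open), /je/ (open), /zu/ (open), /jumk/ (closed).
Open syllables: 3.

3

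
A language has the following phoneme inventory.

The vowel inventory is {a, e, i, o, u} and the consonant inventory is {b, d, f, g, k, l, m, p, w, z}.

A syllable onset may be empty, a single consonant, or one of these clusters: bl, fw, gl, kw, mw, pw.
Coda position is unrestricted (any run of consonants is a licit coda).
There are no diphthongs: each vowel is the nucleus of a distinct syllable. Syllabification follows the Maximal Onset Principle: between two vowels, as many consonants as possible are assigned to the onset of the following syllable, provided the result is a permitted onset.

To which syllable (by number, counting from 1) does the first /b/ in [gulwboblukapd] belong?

Vowels present: u, o, u, a; each is a nucleus, giving 4 syllables.
/u…o/ gap (V1→V2): /lwb/ — longest licit onset from the right is /b/, leaving /lw/ as coda.
/o…u/ gap (V2→V3): cluster /bl/ — /bl/ is itself a permitted onset, so the whole cluster goes right; preceding coda = ∅.
/u…a/ gap (V3→V4): /k/ → onset of the next syllable (single consonants are always licit onsets).
So the parse is gulw.bo.blu.kapd.
The first /b/ is in the onset of syllable 2 (/bo/).

2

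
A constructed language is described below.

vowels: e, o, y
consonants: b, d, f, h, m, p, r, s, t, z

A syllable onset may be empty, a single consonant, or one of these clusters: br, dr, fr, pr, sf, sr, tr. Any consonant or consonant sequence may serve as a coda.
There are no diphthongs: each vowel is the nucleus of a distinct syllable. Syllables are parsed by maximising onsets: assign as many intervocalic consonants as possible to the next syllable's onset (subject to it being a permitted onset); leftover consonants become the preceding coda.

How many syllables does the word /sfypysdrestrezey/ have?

6

Nuclei (vowels): y, y, e, e, e, y → 6 syllables.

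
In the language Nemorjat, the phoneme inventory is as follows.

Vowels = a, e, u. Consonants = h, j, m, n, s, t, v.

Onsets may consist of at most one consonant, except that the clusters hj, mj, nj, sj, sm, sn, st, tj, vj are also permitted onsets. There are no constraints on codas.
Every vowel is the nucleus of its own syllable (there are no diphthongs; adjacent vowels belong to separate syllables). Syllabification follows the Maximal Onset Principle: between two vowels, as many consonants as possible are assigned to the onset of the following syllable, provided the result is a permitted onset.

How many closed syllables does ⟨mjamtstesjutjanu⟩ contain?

The vowels are a, e, u, a, u — 5 nuclei, so 5 syllables.
/a…e/ gap (V1→V2): /mtst/ — longest licit onset from the right is /st/, leaving /mt/ as coda.
/e…u/ gap (V2→V3): /sj/ is a licit onset in full, so it all attaches to the next syllable.
/u…a/ gap (V3→V4): cluster /tj/ — /tj/ is itself a permitted onset, so the whole cluster goes right; preceding coda = ∅.
/a…u/ gap (V4→V5): /n/ is a single consonant, so it becomes the next onset.
Result: mjamt.ste.sju.tja.nu.
Classifying each syllable: /mjamt/ (closed), /ste/ (open), /sju/ (open), /tja/ (open), /nu/ (open).
Closed syllables: 1.

1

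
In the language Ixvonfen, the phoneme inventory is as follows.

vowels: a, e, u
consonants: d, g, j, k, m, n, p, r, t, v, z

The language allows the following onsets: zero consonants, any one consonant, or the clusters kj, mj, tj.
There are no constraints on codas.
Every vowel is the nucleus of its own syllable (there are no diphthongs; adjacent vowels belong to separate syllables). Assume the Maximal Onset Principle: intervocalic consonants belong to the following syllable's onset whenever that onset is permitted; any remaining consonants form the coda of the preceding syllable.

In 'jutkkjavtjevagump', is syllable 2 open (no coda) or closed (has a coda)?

closed

Vowels present: u, a, e, a, u; each is a nucleus, giving 5 syllables.
/u…a/ gap (V1→V2): /tkkj/ — longest licit onset from the right is /kj/, leaving /tk/ as coda.
/a…e/ gap (V2→V3): cluster /vtj/ — the longest permitted-onset suffix is /tj/; onset = /tj/, preceding coda = /v/.
/e…a/ gap (V3→V4): /v/ → onset of the next syllable (single consonants are always licit onsets).
/a…u/ gap (V4→V5): /g/ → onset of the next syllable (single consonants are always licit onsets).
Syllabification: jutk.kjav.tje.va.gump.
Syllable 2 is /kjav/ with coda /v/, so it is closed.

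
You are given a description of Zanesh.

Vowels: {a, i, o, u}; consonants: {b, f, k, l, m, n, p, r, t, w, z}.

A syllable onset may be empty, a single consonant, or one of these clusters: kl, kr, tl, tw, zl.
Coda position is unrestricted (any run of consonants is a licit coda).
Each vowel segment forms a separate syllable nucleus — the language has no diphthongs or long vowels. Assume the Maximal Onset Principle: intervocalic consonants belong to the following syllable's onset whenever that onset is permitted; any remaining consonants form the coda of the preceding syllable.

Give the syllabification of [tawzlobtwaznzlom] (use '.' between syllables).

taw.zlob.twazn.zlom

Nuclei (vowels): a, o, a, o → 4 syllables.
Between /a/ (V1) and /o/ (V2): cluster /wzl/ — the longest permitted-onset suffix is /zl/; onset = /zl/, preceding coda = /w/.
Between /o/ (V2) and /a/ (V3): cluster /btw/ — the longest permitted-onset suffix is /tw/; onset = /tw/, preceding coda = /b/.
Between /a/ (V3) and /o/ (V4): /znzl/ splits as /zn/ + /zl/ (/zl/ is the longest suffix that is a licit onset).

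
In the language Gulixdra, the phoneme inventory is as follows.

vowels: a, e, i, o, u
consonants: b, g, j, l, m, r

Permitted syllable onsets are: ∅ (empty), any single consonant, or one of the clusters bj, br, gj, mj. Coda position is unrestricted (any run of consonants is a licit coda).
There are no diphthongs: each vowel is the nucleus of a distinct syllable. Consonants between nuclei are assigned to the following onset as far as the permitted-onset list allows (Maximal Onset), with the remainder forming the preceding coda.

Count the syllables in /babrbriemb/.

Vowels present: a, i, e; each is a nucleus, giving 3 syllables.

3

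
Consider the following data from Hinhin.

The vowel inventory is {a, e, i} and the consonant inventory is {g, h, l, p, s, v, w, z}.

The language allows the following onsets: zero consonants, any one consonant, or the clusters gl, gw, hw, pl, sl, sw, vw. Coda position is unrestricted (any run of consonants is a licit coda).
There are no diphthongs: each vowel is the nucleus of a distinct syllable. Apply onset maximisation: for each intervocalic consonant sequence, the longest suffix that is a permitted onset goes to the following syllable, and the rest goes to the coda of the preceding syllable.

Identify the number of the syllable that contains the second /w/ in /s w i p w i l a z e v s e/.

Nuclei (vowels): i, i, a, e, e → 5 syllables.
σ1/σ2 boundary: /pw/ — longest licit onset from the right is /w/, leaving /p/ as coda.
σ2/σ3 boundary: /l/ is a single consonant, so it becomes the next onset.
σ3/σ4 boundary: /z/ is a single consonant, so it becomes the next onset.
σ4/σ5 boundary: cluster /vs/ — the longest permitted-onset suffix is /s/; onset = /s/, preceding coda = /v/.
Syllabification: swip.wi.la.zev.se.
The second /w/ is in the onset of syllable 2 (/wi/).

2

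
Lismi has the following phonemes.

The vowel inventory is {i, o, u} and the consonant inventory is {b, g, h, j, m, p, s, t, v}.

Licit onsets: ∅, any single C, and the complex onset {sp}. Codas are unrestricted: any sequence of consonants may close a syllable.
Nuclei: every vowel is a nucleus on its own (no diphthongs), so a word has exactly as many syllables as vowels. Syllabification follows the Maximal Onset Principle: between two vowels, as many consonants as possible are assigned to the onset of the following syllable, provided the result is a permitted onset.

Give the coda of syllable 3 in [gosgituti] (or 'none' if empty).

Nuclei (vowels): o, i, u, i → 4 syllables.
V1 /o/ – V2 /i/: /sg/; trying suffixes from longest down, /g/ is the first permitted one, so coda /s/ | onset /g/.
V2 /i/ – V3 /u/: just /t/ — single C goes to the following onset.
V3 /u/ – V4 /i/: just /t/ — single C goes to the following onset.
Syllabification: gos.gi.tu.ti.
Syllable 3 is /tu/: onset /t/, nucleus /u/, coda ∅.

none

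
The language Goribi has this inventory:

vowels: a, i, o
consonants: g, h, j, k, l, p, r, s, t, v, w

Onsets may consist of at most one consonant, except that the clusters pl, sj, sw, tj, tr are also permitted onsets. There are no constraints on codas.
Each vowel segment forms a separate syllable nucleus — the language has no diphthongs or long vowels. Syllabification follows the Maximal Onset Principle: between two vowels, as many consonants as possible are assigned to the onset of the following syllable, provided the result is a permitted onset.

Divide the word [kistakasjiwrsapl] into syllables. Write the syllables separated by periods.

Nuclei (vowels): i, a, a, i, a → 5 syllables.
V1 /i/ – V2 /a/: /st/; trying suffixes from longest down, /t/ is the first permitted one, so coda /s/ | onset /t/.
V2 /a/ – V3 /a/: /k/ is a single consonant, so it becomes the next onset.
V3 /a/ – V4 /i/: /sj/ — entire cluster is a permitted onset → onset /sj/, coda ∅.
V4 /i/ – V5 /a/: /wrs/ splits as /wr/ + /s/ (/s/ is the longest suffix that is a licit onset).

kis.ta.ka.sjiwr.sapl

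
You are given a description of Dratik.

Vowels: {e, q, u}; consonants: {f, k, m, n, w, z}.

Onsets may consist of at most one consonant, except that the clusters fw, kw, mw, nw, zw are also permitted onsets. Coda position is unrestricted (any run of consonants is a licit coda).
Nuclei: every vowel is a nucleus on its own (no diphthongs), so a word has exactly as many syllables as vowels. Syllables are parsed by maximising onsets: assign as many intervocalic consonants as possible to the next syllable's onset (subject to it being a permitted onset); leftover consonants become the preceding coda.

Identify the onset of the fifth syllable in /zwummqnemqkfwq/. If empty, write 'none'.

Vowels present: u, q, e, q, q; each is a nucleus, giving 5 syllables.
V1 /u/ – V2 /q/: /mm/ — longest licit onset from the right is /m/, leaving /m/ as coda.
V2 /q/ – V3 /e/: just /n/ — single C goes to the following onset.
V3 /e/ – V4 /q/: /m/ is a single consonant, so it becomes the next onset.
V4 /q/ – V5 /q/: cluster /kfw/ — the longest permitted-onset suffix is /fw/; onset = /fw/, preceding coda = /k/.
Result: zwum.mq.ne.mqk.fwq.
Syllable 5 is /fwq/: onset /fw/, nucleus /q/, coda ∅.

fw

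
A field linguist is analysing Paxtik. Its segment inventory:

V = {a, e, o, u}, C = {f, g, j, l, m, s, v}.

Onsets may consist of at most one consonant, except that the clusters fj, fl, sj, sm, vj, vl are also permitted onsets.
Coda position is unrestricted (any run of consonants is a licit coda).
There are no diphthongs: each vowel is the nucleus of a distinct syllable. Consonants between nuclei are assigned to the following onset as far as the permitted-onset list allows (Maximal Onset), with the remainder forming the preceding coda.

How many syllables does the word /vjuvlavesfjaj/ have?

4

The vowels are u, a, e, a — 4 nuclei, so 4 syllables.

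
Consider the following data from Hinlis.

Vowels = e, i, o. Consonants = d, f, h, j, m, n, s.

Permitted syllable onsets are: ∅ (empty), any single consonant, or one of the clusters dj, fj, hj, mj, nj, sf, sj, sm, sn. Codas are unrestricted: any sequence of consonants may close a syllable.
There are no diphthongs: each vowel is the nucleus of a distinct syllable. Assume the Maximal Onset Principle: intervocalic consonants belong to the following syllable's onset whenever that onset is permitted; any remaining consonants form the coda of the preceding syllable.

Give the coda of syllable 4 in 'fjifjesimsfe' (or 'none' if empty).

none

Vowels present: i, e, i, e; each is a nucleus, giving 4 syllables.
σ1/σ2 boundary: /fj/ is a licit onset in full, so it all attaches to the next syllable.
σ2/σ3 boundary: /s/ → onset of the next syllable (single consonants are always licit onsets).
σ3/σ4 boundary: /msf/ splits as /m/ + /sf/ (/sf/ is the longest suffix that is a licit onset).
Syllabification: fji.fje.sim.sfe.
Syllable 4 is /sfe/: onset /sf/, nucleus /e/, coda ∅.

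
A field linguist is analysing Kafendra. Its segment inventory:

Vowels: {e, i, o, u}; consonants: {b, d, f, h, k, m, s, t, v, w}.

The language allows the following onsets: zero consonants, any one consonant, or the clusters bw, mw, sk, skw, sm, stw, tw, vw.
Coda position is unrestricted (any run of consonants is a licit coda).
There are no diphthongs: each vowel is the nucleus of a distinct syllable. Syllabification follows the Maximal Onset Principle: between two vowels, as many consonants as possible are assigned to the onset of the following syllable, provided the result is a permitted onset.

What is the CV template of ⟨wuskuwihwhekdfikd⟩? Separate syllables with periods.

Vowels present: u, u, i, e, i; each is a nucleus, giving 5 syllables.
Between /u/ (V1) and /u/ (V2): /sk/ is a licit onset in full, so it all attaches to the next syllable.
Between /u/ (V2) and /i/ (V3): /w/ → onset of the next syllable (single consonants are always licit onsets).
Between /i/ (V3) and /e/ (V4): cluster /hwh/ — the longest permitted-onset suffix is /h/; onset = /h/, preceding coda = /hw/.
Between /e/ (V4) and /i/ (V5): /kdf/; trying suffixes from longest down, /f/ is the first permitted one, so coda /kd/ | onset /f/.
So the parse is wu.sku.wihw.hekd.fikd.
Mapping each syllable to C/V: /wu/ → CV, /sku/ → CCV, /wihw/ → CVCC, /hekd/ → CVCC, /fikd/ → CVCC.

CV.CCV.CVCC.CVCC.CVCC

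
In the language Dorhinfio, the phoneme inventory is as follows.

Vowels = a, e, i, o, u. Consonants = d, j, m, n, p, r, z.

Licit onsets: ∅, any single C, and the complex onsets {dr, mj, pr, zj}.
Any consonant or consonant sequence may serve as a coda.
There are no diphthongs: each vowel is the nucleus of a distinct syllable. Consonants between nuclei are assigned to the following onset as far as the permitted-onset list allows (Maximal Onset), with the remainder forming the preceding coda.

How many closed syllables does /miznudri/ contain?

Vowels present: i, u, i; each is a nucleus, giving 3 syllables.
Between /i/ (V1) and /u/ (V2): cluster /zn/ — the longest permitted-onset suffix is /n/; onset = /n/, preceding coda = /z/.
Between /u/ (V2) and /i/ (V3): /dr/ — entire cluster is a permitted onset → onset /dr/, coda ∅.
Syllabification: miz.nu.dri.
Classifying each syllable: /miz/ (closed), /nu/ (open), /dri/ (open).
Closed syllables: 1.

1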